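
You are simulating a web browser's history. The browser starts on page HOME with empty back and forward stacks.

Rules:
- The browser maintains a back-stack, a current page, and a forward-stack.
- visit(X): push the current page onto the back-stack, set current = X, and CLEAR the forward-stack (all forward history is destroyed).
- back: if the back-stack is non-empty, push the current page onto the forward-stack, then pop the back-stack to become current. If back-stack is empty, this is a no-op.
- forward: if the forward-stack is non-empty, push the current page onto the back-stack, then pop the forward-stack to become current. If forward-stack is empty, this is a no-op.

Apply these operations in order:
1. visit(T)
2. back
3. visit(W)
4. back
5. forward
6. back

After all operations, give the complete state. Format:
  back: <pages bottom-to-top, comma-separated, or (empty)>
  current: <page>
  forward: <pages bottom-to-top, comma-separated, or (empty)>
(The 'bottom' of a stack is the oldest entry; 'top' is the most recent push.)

After 1 (visit(T)): cur=T back=1 fwd=0
After 2 (back): cur=HOME back=0 fwd=1
After 3 (visit(W)): cur=W back=1 fwd=0
After 4 (back): cur=HOME back=0 fwd=1
After 5 (forward): cur=W back=1 fwd=0
After 6 (back): cur=HOME back=0 fwd=1

Answer: back: (empty)
current: HOME
forward: W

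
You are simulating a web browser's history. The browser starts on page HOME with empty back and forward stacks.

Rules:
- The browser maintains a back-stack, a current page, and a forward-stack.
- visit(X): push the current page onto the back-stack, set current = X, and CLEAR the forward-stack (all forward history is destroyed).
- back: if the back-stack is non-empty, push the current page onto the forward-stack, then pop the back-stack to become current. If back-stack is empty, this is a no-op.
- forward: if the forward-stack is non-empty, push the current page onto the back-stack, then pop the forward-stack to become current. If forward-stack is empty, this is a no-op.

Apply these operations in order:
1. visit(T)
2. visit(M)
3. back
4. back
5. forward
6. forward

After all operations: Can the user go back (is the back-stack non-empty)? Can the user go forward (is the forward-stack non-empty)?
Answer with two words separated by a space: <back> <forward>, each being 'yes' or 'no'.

After 1 (visit(T)): cur=T back=1 fwd=0
After 2 (visit(M)): cur=M back=2 fwd=0
After 3 (back): cur=T back=1 fwd=1
After 4 (back): cur=HOME back=0 fwd=2
After 5 (forward): cur=T back=1 fwd=1
After 6 (forward): cur=M back=2 fwd=0

Answer: yes no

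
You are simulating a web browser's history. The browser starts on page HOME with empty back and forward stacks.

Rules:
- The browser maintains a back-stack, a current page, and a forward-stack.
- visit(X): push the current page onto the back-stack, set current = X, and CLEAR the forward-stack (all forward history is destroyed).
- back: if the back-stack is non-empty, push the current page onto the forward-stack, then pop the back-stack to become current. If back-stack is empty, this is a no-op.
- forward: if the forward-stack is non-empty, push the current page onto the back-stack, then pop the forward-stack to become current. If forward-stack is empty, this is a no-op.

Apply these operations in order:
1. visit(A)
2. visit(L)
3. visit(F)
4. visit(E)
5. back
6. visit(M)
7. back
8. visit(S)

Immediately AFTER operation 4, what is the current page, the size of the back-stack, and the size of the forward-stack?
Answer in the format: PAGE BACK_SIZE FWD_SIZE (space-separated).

After 1 (visit(A)): cur=A back=1 fwd=0
After 2 (visit(L)): cur=L back=2 fwd=0
After 3 (visit(F)): cur=F back=3 fwd=0
After 4 (visit(E)): cur=E back=4 fwd=0

E 4 0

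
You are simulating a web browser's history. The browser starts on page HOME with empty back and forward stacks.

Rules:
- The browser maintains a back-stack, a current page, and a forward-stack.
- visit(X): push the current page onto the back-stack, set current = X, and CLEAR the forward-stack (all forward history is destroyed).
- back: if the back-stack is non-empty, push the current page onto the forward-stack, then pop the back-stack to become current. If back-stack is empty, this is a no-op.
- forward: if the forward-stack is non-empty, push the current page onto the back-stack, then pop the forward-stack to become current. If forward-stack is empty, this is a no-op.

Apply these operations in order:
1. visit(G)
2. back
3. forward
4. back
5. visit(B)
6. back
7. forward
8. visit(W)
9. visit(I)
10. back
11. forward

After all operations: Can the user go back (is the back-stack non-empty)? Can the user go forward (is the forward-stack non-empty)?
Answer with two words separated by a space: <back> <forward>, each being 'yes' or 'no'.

After 1 (visit(G)): cur=G back=1 fwd=0
After 2 (back): cur=HOME back=0 fwd=1
After 3 (forward): cur=G back=1 fwd=0
After 4 (back): cur=HOME back=0 fwd=1
After 5 (visit(B)): cur=B back=1 fwd=0
After 6 (back): cur=HOME back=0 fwd=1
After 7 (forward): cur=B back=1 fwd=0
After 8 (visit(W)): cur=W back=2 fwd=0
After 9 (visit(I)): cur=I back=3 fwd=0
After 10 (back): cur=W back=2 fwd=1
After 11 (forward): cur=I back=3 fwd=0

Answer: yes no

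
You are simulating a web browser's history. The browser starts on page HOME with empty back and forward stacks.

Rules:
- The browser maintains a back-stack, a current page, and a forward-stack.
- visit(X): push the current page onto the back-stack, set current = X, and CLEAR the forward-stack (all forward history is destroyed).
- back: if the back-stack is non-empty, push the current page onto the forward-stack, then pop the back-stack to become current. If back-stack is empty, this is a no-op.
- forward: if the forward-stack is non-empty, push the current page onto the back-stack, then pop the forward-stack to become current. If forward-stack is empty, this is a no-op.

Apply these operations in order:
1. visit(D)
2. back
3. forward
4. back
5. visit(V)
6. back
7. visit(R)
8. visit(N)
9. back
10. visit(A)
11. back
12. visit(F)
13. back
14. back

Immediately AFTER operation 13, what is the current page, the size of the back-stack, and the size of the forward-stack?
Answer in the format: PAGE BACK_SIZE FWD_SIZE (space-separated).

After 1 (visit(D)): cur=D back=1 fwd=0
After 2 (back): cur=HOME back=0 fwd=1
After 3 (forward): cur=D back=1 fwd=0
After 4 (back): cur=HOME back=0 fwd=1
After 5 (visit(V)): cur=V back=1 fwd=0
After 6 (back): cur=HOME back=0 fwd=1
After 7 (visit(R)): cur=R back=1 fwd=0
After 8 (visit(N)): cur=N back=2 fwd=0
After 9 (back): cur=R back=1 fwd=1
After 10 (visit(A)): cur=A back=2 fwd=0
After 11 (back): cur=R back=1 fwd=1
After 12 (visit(F)): cur=F back=2 fwd=0
After 13 (back): cur=R back=1 fwd=1

R 1 1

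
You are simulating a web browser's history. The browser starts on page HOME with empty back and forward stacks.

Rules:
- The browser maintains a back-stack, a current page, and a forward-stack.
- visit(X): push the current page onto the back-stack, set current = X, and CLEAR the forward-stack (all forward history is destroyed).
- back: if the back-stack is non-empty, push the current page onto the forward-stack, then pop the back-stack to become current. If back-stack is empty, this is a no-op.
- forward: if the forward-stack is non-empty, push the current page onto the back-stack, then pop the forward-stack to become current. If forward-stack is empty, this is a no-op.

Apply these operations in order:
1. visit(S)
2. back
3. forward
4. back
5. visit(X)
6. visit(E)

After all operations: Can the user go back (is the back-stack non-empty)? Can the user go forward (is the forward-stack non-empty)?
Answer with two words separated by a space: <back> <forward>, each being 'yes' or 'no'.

After 1 (visit(S)): cur=S back=1 fwd=0
After 2 (back): cur=HOME back=0 fwd=1
After 3 (forward): cur=S back=1 fwd=0
After 4 (back): cur=HOME back=0 fwd=1
After 5 (visit(X)): cur=X back=1 fwd=0
After 6 (visit(E)): cur=E back=2 fwd=0

Answer: yes no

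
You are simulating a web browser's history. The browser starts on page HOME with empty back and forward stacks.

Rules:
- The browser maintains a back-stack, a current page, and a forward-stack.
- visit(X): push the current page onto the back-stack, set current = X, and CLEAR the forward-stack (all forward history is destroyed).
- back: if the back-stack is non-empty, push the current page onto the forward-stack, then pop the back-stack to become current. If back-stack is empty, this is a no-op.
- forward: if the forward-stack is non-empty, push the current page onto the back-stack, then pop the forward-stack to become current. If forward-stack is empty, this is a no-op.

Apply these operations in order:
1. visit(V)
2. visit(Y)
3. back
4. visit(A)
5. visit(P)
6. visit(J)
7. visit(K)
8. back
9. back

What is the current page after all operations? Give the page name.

After 1 (visit(V)): cur=V back=1 fwd=0
After 2 (visit(Y)): cur=Y back=2 fwd=0
After 3 (back): cur=V back=1 fwd=1
After 4 (visit(A)): cur=A back=2 fwd=0
After 5 (visit(P)): cur=P back=3 fwd=0
After 6 (visit(J)): cur=J back=4 fwd=0
After 7 (visit(K)): cur=K back=5 fwd=0
After 8 (back): cur=J back=4 fwd=1
After 9 (back): cur=P back=3 fwd=2

Answer: P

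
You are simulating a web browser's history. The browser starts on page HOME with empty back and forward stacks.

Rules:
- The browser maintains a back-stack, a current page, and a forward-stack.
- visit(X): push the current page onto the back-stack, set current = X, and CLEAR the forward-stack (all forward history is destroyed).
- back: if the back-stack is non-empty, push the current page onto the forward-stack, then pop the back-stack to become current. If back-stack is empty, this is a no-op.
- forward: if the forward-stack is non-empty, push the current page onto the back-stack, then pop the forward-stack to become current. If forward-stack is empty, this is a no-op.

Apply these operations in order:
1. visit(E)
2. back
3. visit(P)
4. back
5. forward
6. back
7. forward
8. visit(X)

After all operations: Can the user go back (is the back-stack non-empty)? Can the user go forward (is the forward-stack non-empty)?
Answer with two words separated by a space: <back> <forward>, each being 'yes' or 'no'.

After 1 (visit(E)): cur=E back=1 fwd=0
After 2 (back): cur=HOME back=0 fwd=1
After 3 (visit(P)): cur=P back=1 fwd=0
After 4 (back): cur=HOME back=0 fwd=1
After 5 (forward): cur=P back=1 fwd=0
After 6 (back): cur=HOME back=0 fwd=1
After 7 (forward): cur=P back=1 fwd=0
After 8 (visit(X)): cur=X back=2 fwd=0

Answer: yes no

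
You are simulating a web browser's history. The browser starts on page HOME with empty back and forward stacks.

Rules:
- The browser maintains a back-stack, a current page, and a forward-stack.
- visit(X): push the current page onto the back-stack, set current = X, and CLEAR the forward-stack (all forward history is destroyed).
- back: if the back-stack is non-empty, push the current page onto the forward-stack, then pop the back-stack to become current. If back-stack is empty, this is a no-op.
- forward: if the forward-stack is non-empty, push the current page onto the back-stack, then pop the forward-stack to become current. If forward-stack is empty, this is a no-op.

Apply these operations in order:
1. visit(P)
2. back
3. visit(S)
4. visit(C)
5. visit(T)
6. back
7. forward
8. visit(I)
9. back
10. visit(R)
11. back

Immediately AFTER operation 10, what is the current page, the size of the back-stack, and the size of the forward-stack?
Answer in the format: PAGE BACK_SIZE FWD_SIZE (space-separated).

After 1 (visit(P)): cur=P back=1 fwd=0
After 2 (back): cur=HOME back=0 fwd=1
After 3 (visit(S)): cur=S back=1 fwd=0
After 4 (visit(C)): cur=C back=2 fwd=0
After 5 (visit(T)): cur=T back=3 fwd=0
After 6 (back): cur=C back=2 fwd=1
After 7 (forward): cur=T back=3 fwd=0
After 8 (visit(I)): cur=I back=4 fwd=0
After 9 (back): cur=T back=3 fwd=1
After 10 (visit(R)): cur=R back=4 fwd=0

R 4 0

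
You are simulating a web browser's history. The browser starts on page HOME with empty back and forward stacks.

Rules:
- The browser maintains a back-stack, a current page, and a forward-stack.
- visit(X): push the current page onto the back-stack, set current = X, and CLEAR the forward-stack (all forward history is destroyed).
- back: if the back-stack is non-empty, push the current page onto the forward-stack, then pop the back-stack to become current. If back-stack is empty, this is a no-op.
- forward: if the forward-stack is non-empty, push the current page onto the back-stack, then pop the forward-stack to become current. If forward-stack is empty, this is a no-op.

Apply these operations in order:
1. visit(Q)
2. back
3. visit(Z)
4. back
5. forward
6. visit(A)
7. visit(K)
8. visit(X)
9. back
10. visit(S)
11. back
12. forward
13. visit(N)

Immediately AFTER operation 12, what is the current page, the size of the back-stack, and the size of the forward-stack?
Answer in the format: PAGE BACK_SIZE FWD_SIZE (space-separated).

After 1 (visit(Q)): cur=Q back=1 fwd=0
After 2 (back): cur=HOME back=0 fwd=1
After 3 (visit(Z)): cur=Z back=1 fwd=0
After 4 (back): cur=HOME back=0 fwd=1
After 5 (forward): cur=Z back=1 fwd=0
After 6 (visit(A)): cur=A back=2 fwd=0
After 7 (visit(K)): cur=K back=3 fwd=0
After 8 (visit(X)): cur=X back=4 fwd=0
After 9 (back): cur=K back=3 fwd=1
After 10 (visit(S)): cur=S back=4 fwd=0
After 11 (back): cur=K back=3 fwd=1
After 12 (forward): cur=S back=4 fwd=0

S 4 0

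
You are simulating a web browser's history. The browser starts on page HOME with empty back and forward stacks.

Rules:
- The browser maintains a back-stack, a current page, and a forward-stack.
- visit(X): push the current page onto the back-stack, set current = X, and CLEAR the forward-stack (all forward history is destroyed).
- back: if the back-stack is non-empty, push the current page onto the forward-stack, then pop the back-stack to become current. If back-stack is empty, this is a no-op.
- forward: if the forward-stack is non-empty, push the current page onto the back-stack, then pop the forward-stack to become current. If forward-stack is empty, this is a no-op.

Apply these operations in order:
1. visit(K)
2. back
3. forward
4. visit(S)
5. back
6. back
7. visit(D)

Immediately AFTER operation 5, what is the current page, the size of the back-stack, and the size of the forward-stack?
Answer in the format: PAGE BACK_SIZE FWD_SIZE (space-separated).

After 1 (visit(K)): cur=K back=1 fwd=0
After 2 (back): cur=HOME back=0 fwd=1
After 3 (forward): cur=K back=1 fwd=0
After 4 (visit(S)): cur=S back=2 fwd=0
After 5 (back): cur=K back=1 fwd=1

K 1 1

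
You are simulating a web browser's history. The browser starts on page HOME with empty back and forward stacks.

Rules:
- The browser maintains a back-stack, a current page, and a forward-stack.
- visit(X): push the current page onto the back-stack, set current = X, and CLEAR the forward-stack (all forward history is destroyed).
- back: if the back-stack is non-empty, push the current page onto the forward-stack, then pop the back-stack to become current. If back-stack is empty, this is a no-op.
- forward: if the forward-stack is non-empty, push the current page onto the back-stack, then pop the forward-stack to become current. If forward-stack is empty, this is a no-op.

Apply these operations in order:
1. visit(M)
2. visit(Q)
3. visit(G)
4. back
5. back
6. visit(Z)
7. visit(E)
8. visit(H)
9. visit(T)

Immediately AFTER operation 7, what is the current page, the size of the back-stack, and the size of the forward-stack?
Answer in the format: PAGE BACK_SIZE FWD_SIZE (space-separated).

After 1 (visit(M)): cur=M back=1 fwd=0
After 2 (visit(Q)): cur=Q back=2 fwd=0
After 3 (visit(G)): cur=G back=3 fwd=0
After 4 (back): cur=Q back=2 fwd=1
After 5 (back): cur=M back=1 fwd=2
After 6 (visit(Z)): cur=Z back=2 fwd=0
After 7 (visit(E)): cur=E back=3 fwd=0

E 3 0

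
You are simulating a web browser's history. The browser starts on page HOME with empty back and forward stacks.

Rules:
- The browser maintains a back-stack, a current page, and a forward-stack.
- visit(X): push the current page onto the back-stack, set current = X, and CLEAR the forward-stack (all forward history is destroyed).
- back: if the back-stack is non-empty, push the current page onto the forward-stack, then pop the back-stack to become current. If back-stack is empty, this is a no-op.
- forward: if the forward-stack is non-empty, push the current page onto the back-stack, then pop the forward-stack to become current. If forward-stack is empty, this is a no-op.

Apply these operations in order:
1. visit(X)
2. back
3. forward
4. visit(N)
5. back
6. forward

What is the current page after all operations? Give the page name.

Answer: N

Derivation:
After 1 (visit(X)): cur=X back=1 fwd=0
After 2 (back): cur=HOME back=0 fwd=1
After 3 (forward): cur=X back=1 fwd=0
After 4 (visit(N)): cur=N back=2 fwd=0
After 5 (back): cur=X back=1 fwd=1
After 6 (forward): cur=N back=2 fwd=0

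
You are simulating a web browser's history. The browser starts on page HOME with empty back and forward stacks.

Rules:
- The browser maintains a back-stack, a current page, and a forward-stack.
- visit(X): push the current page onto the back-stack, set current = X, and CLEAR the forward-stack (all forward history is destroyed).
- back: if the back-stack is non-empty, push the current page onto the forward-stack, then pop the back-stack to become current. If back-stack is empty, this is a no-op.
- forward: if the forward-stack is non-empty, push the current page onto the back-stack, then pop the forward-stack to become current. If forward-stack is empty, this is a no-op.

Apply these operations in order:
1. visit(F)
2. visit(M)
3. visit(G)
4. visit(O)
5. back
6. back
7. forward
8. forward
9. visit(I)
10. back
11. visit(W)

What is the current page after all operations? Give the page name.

Answer: W

Derivation:
After 1 (visit(F)): cur=F back=1 fwd=0
After 2 (visit(M)): cur=M back=2 fwd=0
After 3 (visit(G)): cur=G back=3 fwd=0
After 4 (visit(O)): cur=O back=4 fwd=0
After 5 (back): cur=G back=3 fwd=1
After 6 (back): cur=M back=2 fwd=2
After 7 (forward): cur=G back=3 fwd=1
After 8 (forward): cur=O back=4 fwd=0
After 9 (visit(I)): cur=I back=5 fwd=0
After 10 (back): cur=O back=4 fwd=1
After 11 (visit(W)): cur=W back=5 fwd=0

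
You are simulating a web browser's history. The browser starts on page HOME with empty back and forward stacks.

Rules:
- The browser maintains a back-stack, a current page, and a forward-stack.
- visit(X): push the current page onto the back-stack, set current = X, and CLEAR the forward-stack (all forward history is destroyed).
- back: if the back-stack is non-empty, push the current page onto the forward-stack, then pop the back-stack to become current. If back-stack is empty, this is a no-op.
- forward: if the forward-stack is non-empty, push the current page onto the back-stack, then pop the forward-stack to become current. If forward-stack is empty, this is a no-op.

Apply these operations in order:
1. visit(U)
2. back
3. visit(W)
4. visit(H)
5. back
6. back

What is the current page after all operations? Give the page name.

After 1 (visit(U)): cur=U back=1 fwd=0
After 2 (back): cur=HOME back=0 fwd=1
After 3 (visit(W)): cur=W back=1 fwd=0
After 4 (visit(H)): cur=H back=2 fwd=0
After 5 (back): cur=W back=1 fwd=1
After 6 (back): cur=HOME back=0 fwd=2

Answer: HOME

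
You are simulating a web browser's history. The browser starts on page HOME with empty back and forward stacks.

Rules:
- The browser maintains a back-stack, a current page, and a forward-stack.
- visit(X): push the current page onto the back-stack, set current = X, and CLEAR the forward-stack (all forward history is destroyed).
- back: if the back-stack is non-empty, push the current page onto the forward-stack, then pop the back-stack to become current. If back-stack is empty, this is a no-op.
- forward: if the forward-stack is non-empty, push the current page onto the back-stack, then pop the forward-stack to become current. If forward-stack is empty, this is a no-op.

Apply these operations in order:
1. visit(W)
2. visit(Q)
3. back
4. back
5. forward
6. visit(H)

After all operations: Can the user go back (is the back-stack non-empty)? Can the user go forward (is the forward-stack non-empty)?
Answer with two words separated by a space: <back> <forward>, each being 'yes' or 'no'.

Answer: yes no

Derivation:
After 1 (visit(W)): cur=W back=1 fwd=0
After 2 (visit(Q)): cur=Q back=2 fwd=0
After 3 (back): cur=W back=1 fwd=1
After 4 (back): cur=HOME back=0 fwd=2
After 5 (forward): cur=W back=1 fwd=1
After 6 (visit(H)): cur=H back=2 fwd=0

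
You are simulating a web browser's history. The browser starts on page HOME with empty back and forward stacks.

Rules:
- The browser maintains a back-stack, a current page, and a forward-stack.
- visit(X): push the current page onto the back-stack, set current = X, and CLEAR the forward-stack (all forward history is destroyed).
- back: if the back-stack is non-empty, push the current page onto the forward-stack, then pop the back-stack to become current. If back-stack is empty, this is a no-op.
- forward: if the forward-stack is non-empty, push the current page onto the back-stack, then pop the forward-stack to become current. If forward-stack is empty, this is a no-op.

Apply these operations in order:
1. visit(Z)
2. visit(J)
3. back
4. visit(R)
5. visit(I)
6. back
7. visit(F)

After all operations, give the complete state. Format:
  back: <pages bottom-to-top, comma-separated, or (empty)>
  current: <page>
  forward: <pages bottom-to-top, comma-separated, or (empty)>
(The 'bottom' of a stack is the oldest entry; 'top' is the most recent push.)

Answer: back: HOME,Z,R
current: F
forward: (empty)

Derivation:
After 1 (visit(Z)): cur=Z back=1 fwd=0
After 2 (visit(J)): cur=J back=2 fwd=0
After 3 (back): cur=Z back=1 fwd=1
After 4 (visit(R)): cur=R back=2 fwd=0
After 5 (visit(I)): cur=I back=3 fwd=0
After 6 (back): cur=R back=2 fwd=1
After 7 (visit(F)): cur=F back=3 fwd=0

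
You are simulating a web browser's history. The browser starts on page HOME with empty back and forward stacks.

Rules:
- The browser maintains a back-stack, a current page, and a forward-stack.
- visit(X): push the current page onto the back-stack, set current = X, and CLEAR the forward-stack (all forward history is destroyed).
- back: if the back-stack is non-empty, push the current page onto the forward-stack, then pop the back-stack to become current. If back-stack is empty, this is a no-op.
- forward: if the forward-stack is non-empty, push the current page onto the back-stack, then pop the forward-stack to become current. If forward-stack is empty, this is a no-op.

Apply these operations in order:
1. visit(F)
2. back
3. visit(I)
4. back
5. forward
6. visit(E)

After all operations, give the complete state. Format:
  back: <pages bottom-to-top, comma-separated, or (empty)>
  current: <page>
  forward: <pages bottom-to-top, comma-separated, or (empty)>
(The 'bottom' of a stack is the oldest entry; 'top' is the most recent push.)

After 1 (visit(F)): cur=F back=1 fwd=0
After 2 (back): cur=HOME back=0 fwd=1
After 3 (visit(I)): cur=I back=1 fwd=0
After 4 (back): cur=HOME back=0 fwd=1
After 5 (forward): cur=I back=1 fwd=0
After 6 (visit(E)): cur=E back=2 fwd=0

Answer: back: HOME,I
current: E
forward: (empty)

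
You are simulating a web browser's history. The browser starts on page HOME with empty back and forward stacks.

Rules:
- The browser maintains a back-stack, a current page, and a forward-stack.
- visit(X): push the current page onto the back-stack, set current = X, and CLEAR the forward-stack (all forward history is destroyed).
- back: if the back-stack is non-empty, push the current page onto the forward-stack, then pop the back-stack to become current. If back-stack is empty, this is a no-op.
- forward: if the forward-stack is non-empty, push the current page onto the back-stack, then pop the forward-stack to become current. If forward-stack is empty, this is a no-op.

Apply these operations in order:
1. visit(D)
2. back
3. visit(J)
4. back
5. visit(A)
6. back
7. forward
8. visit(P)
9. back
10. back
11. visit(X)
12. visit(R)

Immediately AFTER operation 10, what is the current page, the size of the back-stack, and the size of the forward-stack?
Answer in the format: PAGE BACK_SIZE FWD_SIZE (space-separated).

After 1 (visit(D)): cur=D back=1 fwd=0
After 2 (back): cur=HOME back=0 fwd=1
After 3 (visit(J)): cur=J back=1 fwd=0
After 4 (back): cur=HOME back=0 fwd=1
After 5 (visit(A)): cur=A back=1 fwd=0
After 6 (back): cur=HOME back=0 fwd=1
After 7 (forward): cur=A back=1 fwd=0
After 8 (visit(P)): cur=P back=2 fwd=0
After 9 (back): cur=A back=1 fwd=1
After 10 (back): cur=HOME back=0 fwd=2

HOME 0 2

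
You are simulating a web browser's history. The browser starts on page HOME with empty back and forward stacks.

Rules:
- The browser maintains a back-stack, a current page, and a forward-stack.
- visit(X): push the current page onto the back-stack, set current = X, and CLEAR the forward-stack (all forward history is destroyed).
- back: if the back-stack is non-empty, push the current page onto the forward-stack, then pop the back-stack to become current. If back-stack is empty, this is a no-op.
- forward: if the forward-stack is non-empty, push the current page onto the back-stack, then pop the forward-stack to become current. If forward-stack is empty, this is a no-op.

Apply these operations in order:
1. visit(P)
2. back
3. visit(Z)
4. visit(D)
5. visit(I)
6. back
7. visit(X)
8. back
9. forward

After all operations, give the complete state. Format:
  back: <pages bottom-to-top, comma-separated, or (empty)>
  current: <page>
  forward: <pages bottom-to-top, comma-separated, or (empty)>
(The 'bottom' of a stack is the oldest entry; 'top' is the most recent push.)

After 1 (visit(P)): cur=P back=1 fwd=0
After 2 (back): cur=HOME back=0 fwd=1
After 3 (visit(Z)): cur=Z back=1 fwd=0
After 4 (visit(D)): cur=D back=2 fwd=0
After 5 (visit(I)): cur=I back=3 fwd=0
After 6 (back): cur=D back=2 fwd=1
After 7 (visit(X)): cur=X back=3 fwd=0
After 8 (back): cur=D back=2 fwd=1
After 9 (forward): cur=X back=3 fwd=0

Answer: back: HOME,Z,D
current: X
forward: (empty)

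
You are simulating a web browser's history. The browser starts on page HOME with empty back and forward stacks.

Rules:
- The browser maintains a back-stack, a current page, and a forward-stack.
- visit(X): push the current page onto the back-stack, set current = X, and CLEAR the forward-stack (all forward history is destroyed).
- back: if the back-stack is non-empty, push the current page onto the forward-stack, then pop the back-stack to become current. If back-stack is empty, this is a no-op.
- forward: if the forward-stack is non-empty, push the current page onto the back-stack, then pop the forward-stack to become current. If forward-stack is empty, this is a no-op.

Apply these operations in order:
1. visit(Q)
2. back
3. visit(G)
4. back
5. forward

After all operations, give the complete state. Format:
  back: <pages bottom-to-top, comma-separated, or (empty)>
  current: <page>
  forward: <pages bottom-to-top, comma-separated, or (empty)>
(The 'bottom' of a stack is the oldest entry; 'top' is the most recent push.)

Answer: back: HOME
current: G
forward: (empty)

Derivation:
After 1 (visit(Q)): cur=Q back=1 fwd=0
After 2 (back): cur=HOME back=0 fwd=1
After 3 (visit(G)): cur=G back=1 fwd=0
After 4 (back): cur=HOME back=0 fwd=1
After 5 (forward): cur=G back=1 fwd=0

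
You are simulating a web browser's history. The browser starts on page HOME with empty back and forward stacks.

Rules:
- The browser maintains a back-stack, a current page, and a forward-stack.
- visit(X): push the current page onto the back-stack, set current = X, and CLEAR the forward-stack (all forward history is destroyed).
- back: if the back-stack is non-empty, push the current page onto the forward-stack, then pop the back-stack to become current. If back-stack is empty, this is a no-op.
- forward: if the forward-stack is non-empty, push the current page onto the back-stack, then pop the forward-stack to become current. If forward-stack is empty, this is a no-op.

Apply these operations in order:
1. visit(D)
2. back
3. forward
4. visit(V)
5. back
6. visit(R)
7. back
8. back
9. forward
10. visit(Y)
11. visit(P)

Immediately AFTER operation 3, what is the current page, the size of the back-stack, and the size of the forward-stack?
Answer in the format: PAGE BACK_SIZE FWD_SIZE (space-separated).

After 1 (visit(D)): cur=D back=1 fwd=0
After 2 (back): cur=HOME back=0 fwd=1
After 3 (forward): cur=D back=1 fwd=0

D 1 0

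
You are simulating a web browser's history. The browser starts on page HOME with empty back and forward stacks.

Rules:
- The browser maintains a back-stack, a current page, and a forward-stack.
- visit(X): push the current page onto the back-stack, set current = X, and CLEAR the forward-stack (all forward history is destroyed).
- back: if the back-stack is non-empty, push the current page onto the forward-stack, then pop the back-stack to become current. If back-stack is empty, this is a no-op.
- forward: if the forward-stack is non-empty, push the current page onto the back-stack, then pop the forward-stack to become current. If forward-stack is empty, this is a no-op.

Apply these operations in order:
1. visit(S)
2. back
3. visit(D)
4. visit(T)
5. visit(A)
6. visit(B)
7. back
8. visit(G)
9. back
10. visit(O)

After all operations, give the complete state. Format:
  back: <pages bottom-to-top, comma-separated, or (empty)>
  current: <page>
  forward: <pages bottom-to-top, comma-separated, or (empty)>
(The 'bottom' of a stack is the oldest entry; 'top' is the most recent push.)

Answer: back: HOME,D,T,A
current: O
forward: (empty)

Derivation:
After 1 (visit(S)): cur=S back=1 fwd=0
After 2 (back): cur=HOME back=0 fwd=1
After 3 (visit(D)): cur=D back=1 fwd=0
After 4 (visit(T)): cur=T back=2 fwd=0
After 5 (visit(A)): cur=A back=3 fwd=0
After 6 (visit(B)): cur=B back=4 fwd=0
After 7 (back): cur=A back=3 fwd=1
After 8 (visit(G)): cur=G back=4 fwd=0
After 9 (back): cur=A back=3 fwd=1
After 10 (visit(O)): cur=O back=4 fwd=0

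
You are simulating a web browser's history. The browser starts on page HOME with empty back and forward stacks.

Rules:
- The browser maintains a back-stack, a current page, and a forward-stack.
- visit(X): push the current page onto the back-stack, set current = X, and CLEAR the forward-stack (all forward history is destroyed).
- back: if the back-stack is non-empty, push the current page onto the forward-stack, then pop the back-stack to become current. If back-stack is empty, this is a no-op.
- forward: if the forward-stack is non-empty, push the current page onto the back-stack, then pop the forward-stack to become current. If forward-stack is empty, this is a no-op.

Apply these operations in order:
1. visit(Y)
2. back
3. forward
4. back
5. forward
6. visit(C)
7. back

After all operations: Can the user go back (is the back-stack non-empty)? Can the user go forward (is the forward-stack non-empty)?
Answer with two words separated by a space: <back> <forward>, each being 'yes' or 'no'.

Answer: yes yes

Derivation:
After 1 (visit(Y)): cur=Y back=1 fwd=0
After 2 (back): cur=HOME back=0 fwd=1
After 3 (forward): cur=Y back=1 fwd=0
After 4 (back): cur=HOME back=0 fwd=1
After 5 (forward): cur=Y back=1 fwd=0
After 6 (visit(C)): cur=C back=2 fwd=0
After 7 (back): cur=Y back=1 fwd=1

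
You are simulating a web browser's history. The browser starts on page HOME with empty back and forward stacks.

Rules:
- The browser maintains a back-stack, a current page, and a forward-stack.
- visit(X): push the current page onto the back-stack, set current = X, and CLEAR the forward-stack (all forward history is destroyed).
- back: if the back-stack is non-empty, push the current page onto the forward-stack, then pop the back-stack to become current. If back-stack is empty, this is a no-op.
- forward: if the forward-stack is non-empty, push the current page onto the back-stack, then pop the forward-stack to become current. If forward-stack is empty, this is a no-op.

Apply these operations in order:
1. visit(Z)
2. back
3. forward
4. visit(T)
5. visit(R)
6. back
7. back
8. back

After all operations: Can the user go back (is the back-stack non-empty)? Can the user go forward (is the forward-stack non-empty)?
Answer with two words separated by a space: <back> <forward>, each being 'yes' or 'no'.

Answer: no yes

Derivation:
After 1 (visit(Z)): cur=Z back=1 fwd=0
After 2 (back): cur=HOME back=0 fwd=1
After 3 (forward): cur=Z back=1 fwd=0
After 4 (visit(T)): cur=T back=2 fwd=0
After 5 (visit(R)): cur=R back=3 fwd=0
After 6 (back): cur=T back=2 fwd=1
After 7 (back): cur=Z back=1 fwd=2
After 8 (back): cur=HOME back=0 fwd=3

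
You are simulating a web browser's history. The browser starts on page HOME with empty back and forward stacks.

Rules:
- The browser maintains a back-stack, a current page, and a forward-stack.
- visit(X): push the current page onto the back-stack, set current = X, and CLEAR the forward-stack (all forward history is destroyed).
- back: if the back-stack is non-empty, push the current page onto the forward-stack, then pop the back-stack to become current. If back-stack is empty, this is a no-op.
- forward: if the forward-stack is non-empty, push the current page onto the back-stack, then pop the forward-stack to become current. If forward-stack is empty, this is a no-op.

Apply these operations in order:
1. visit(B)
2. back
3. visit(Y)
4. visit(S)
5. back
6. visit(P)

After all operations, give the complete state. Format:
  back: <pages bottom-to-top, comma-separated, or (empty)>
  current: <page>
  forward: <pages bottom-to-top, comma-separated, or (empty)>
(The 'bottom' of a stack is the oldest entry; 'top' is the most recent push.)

Answer: back: HOME,Y
current: P
forward: (empty)

Derivation:
After 1 (visit(B)): cur=B back=1 fwd=0
After 2 (back): cur=HOME back=0 fwd=1
After 3 (visit(Y)): cur=Y back=1 fwd=0
After 4 (visit(S)): cur=S back=2 fwd=0
After 5 (back): cur=Y back=1 fwd=1
After 6 (visit(P)): cur=P back=2 fwd=0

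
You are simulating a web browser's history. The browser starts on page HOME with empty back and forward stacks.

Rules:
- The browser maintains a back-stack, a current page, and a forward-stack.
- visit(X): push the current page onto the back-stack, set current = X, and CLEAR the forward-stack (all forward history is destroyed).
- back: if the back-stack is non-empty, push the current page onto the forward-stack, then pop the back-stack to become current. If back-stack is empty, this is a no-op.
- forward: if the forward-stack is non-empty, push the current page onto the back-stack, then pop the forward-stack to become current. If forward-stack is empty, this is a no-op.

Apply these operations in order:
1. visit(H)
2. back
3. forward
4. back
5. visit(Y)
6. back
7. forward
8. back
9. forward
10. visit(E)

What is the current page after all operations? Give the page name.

After 1 (visit(H)): cur=H back=1 fwd=0
After 2 (back): cur=HOME back=0 fwd=1
After 3 (forward): cur=H back=1 fwd=0
After 4 (back): cur=HOME back=0 fwd=1
After 5 (visit(Y)): cur=Y back=1 fwd=0
After 6 (back): cur=HOME back=0 fwd=1
After 7 (forward): cur=Y back=1 fwd=0
After 8 (back): cur=HOME back=0 fwd=1
After 9 (forward): cur=Y back=1 fwd=0
After 10 (visit(E)): cur=E back=2 fwd=0

Answer: E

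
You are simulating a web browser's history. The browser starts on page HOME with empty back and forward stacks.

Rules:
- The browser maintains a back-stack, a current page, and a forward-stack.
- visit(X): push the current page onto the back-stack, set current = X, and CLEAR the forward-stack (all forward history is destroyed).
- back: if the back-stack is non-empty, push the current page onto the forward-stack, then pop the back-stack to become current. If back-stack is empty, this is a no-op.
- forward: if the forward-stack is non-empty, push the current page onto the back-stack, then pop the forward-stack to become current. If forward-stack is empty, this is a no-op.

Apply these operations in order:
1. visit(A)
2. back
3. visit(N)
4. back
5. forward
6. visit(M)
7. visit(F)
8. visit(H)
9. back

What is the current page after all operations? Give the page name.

Answer: F

Derivation:
After 1 (visit(A)): cur=A back=1 fwd=0
After 2 (back): cur=HOME back=0 fwd=1
After 3 (visit(N)): cur=N back=1 fwd=0
After 4 (back): cur=HOME back=0 fwd=1
After 5 (forward): cur=N back=1 fwd=0
After 6 (visit(M)): cur=M back=2 fwd=0
After 7 (visit(F)): cur=F back=3 fwd=0
After 8 (visit(H)): cur=H back=4 fwd=0
After 9 (back): cur=F back=3 fwd=1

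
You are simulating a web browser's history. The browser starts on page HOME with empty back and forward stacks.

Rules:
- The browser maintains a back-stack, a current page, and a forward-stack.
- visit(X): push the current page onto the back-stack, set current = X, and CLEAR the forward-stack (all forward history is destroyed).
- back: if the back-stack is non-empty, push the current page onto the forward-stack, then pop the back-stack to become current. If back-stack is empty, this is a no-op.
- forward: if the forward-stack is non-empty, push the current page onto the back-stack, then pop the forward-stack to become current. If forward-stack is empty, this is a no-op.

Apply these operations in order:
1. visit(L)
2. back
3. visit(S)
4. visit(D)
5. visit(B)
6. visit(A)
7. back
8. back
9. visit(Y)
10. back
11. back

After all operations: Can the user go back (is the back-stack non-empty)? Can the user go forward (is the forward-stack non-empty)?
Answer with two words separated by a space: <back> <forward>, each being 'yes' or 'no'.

Answer: yes yes

Derivation:
After 1 (visit(L)): cur=L back=1 fwd=0
After 2 (back): cur=HOME back=0 fwd=1
After 3 (visit(S)): cur=S back=1 fwd=0
After 4 (visit(D)): cur=D back=2 fwd=0
After 5 (visit(B)): cur=B back=3 fwd=0
After 6 (visit(A)): cur=A back=4 fwd=0
After 7 (back): cur=B back=3 fwd=1
After 8 (back): cur=D back=2 fwd=2
After 9 (visit(Y)): cur=Y back=3 fwd=0
After 10 (back): cur=D back=2 fwd=1
After 11 (back): cur=S back=1 fwd=2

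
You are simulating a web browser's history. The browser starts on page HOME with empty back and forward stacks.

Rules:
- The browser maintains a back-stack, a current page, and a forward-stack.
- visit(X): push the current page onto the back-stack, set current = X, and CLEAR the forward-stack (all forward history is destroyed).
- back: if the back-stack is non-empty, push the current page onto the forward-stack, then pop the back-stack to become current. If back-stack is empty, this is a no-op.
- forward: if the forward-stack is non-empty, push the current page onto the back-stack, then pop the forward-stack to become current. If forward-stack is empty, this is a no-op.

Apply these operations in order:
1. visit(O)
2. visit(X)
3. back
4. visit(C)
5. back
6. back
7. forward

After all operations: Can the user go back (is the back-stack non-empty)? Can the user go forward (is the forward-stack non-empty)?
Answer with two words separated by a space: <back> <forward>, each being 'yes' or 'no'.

After 1 (visit(O)): cur=O back=1 fwd=0
After 2 (visit(X)): cur=X back=2 fwd=0
After 3 (back): cur=O back=1 fwd=1
After 4 (visit(C)): cur=C back=2 fwd=0
After 5 (back): cur=O back=1 fwd=1
After 6 (back): cur=HOME back=0 fwd=2
After 7 (forward): cur=O back=1 fwd=1

Answer: yes yes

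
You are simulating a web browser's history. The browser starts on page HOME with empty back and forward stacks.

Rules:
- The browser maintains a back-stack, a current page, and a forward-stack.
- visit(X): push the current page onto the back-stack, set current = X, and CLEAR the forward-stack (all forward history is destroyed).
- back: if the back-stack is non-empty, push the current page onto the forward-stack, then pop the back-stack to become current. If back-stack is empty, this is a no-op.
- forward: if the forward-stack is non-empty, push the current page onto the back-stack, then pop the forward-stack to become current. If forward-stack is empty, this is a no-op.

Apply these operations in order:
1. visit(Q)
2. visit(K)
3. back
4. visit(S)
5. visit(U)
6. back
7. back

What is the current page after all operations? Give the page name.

After 1 (visit(Q)): cur=Q back=1 fwd=0
After 2 (visit(K)): cur=K back=2 fwd=0
After 3 (back): cur=Q back=1 fwd=1
After 4 (visit(S)): cur=S back=2 fwd=0
After 5 (visit(U)): cur=U back=3 fwd=0
After 6 (back): cur=S back=2 fwd=1
After 7 (back): cur=Q back=1 fwd=2

Answer: Q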